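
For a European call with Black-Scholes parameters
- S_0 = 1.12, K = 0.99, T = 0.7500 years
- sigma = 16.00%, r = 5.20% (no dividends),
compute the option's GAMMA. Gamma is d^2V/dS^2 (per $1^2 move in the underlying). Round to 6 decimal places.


d1 = 1.2411516770; d2 = 1.1025876124
phi(d1) = 0.1846732418; exp(-qT) = 1.0000000000; exp(-rT) = 0.9617507091
Gamma = exp(-qT) * phi(d1) / (S * sigma * sqrt(T)) = 1.0000000000 * 0.1846732418 / (1.1200 * 0.1600 * 0.8660254038) = 1.189968

Answer: Gamma = 1.189968


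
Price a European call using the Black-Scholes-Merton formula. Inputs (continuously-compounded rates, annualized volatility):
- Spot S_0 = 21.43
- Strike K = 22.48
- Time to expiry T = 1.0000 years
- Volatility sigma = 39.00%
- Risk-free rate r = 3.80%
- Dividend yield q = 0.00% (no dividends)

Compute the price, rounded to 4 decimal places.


Answer: Price = 3.2248

Derivation:
d1 = (ln(S/K) + (r - q + 0.5*sigma^2) * T) / (sigma * sqrt(T)) = 0.16978406
d2 = d1 - sigma * sqrt(T) = -0.22021594
exp(-rT) = 0.96271294; exp(-qT) = 1.00000000
C = S_0 * exp(-qT) * N(d1) - K * exp(-rT) * N(d2)
N(d1) = 0.56741002; N(d2) = 0.41285149
C = 21.4300 * 1.00000000 * 0.56741002 - 22.4800 * 0.96271294 * 0.41285149 = 3.2248


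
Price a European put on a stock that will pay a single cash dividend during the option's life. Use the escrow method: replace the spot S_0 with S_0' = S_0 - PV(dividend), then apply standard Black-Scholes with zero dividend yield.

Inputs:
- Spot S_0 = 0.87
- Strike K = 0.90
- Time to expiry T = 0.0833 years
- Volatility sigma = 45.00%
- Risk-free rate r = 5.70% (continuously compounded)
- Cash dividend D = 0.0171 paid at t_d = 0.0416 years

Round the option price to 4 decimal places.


PV(D) = D * exp(-r * t_d) = 0.0171 * 0.99763161 = 0.01705950
S_0' = S_0 - PV(D) = 0.8700 - 0.01705950 = 0.85294050
d1 = (ln(S_0'/K) + (r + sigma^2/2)*T) / (sigma*sqrt(T)) = -0.31200666
d2 = d1 - sigma*sqrt(T) = -0.44188449
exp(-rT) = 0.99526315
N(-d1) = 0.62248227; N(-d2) = 0.67071360
P = K * exp(-rT) * N(-d2) - S_0' * N(-d1) = 0.9000 * 0.99526315 * 0.67071360 - 0.85294050 * 0.62248227 = 0.0698

Answer: Price = 0.0698


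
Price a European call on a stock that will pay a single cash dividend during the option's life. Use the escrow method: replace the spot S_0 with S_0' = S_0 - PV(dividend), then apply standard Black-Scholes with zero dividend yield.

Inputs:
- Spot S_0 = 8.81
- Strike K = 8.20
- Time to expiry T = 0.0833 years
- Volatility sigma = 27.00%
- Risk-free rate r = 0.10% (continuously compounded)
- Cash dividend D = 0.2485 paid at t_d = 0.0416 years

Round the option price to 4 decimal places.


Answer: Price = 0.4806

Derivation:
PV(D) = D * exp(-r * t_d) = 0.2485 * 0.99995840 = 0.24848966
S_0' = S_0 - PV(D) = 8.8100 - 0.24848966 = 8.56151034
d1 = (ln(S_0'/K) + (r + sigma^2/2)*T) / (sigma*sqrt(T)) = 0.59366108
d2 = d1 - sigma*sqrt(T) = 0.51573438
exp(-rT) = 0.99991670
N(d1) = 0.72363059; N(d2) = 0.69698003
C = S_0' * N(d1) - K * exp(-rT) * N(d2) = 8.56151034 * 0.72363059 - 8.2000 * 0.99991670 * 0.69698003 = 0.4806


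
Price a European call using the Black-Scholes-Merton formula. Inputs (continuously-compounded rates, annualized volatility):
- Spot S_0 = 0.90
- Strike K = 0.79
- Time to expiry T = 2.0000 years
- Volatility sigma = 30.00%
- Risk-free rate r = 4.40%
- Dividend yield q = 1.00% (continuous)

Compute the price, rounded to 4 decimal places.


Answer: Price = 0.2284

Derivation:
d1 = (ln(S/K) + (r - q + 0.5*sigma^2) * T) / (sigma * sqrt(T)) = 0.67967532
d2 = d1 - sigma * sqrt(T) = 0.25541125
exp(-rT) = 0.91576088; exp(-qT) = 0.98019867
C = S_0 * exp(-qT) * N(d1) - K * exp(-rT) * N(d2)
N(d1) = 0.75164497; N(d2) = 0.60079726
C = 0.9000 * 0.98019867 * 0.75164497 - 0.7900 * 0.91576088 * 0.60079726 = 0.2284


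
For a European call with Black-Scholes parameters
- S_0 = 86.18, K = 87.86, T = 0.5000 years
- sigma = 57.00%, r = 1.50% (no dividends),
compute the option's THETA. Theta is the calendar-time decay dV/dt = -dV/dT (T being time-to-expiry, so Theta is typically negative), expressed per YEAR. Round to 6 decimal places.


Answer: Theta = -14.187853

Derivation:
d1 = 0.1722325880; d2 = -0.2308182772
phi(d1) = 0.3930688210; exp(-qT) = 1.0000000000; exp(-rT) = 0.9925280548
Theta = -S*exp(-qT)*phi(d1)*sigma/(2*sqrt(T)) - r*K*exp(-rT)*N(d2) + q*S*exp(-qT)*N(d1)
N(d1) = 0.5683726604; N(d2) = 0.4087279907; sqrt(T) = 0.7071067812
Term 1 = -86.1800 * 1.0000000000 * 0.3930688210 * 0.5700 / (2 * 0.7071067812) = -13.6532154547
Term 2 = -0.0150 * 87.8600 * 0.9925280548 * 0.4087279907 = -0.5346377614
Term 3 = 0 (no dividend yield, q = 0)
Theta = -13.6532154547 + (-0.5346377614) + (0.0000000000) = -14.187853


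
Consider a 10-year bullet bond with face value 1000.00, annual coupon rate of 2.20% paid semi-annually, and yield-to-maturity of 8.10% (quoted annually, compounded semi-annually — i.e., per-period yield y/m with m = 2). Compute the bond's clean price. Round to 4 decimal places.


Answer: Price = 600.8546

Derivation:
Coupon per period c = face * coupon_rate / m = 11.000000
Periods per year m = 2; per-period yield y/m = 0.040500
Number of cashflows N = 20
Cashflows (t years, CF_t, discount factor 1/(1+y/m)^(m*t), PV):
  t = 0.5000: CF_t = 11.000000, DF = 0.961076, PV = 10.571840
  t = 1.0000: CF_t = 11.000000, DF = 0.923668, PV = 10.160346
  t = 1.5000: CF_t = 11.000000, DF = 0.887715, PV = 9.764869
  t = 2.0000: CF_t = 11.000000, DF = 0.853162, PV = 9.384785
  t = 2.5000: CF_t = 11.000000, DF = 0.819954, PV = 9.019496
  t = 3.0000: CF_t = 11.000000, DF = 0.788039, PV = 8.668425
  t = 3.5000: CF_t = 11.000000, DF = 0.757365, PV = 8.331018
  t = 4.0000: CF_t = 11.000000, DF = 0.727886, PV = 8.006745
  t = 4.5000: CF_t = 11.000000, DF = 0.699554, PV = 7.695094
  t = 5.0000: CF_t = 11.000000, DF = 0.672325, PV = 7.395573
  t = 5.5000: CF_t = 11.000000, DF = 0.646156, PV = 7.107711
  t = 6.0000: CF_t = 11.000000, DF = 0.621005, PV = 6.831053
  t = 6.5000: CF_t = 11.000000, DF = 0.596833, PV = 6.565164
  t = 7.0000: CF_t = 11.000000, DF = 0.573602, PV = 6.309624
  t = 7.5000: CF_t = 11.000000, DF = 0.551276, PV = 6.064031
  t = 8.0000: CF_t = 11.000000, DF = 0.529818, PV = 5.827997
  t = 8.5000: CF_t = 11.000000, DF = 0.509196, PV = 5.601151
  t = 9.0000: CF_t = 11.000000, DF = 0.489376, PV = 5.383134
  t = 9.5000: CF_t = 11.000000, DF = 0.470328, PV = 5.173603
  t = 10.0000: CF_t = 1011.000000, DF = 0.452021, PV = 456.992912
Price P = sum_t PV_t = 600.854573


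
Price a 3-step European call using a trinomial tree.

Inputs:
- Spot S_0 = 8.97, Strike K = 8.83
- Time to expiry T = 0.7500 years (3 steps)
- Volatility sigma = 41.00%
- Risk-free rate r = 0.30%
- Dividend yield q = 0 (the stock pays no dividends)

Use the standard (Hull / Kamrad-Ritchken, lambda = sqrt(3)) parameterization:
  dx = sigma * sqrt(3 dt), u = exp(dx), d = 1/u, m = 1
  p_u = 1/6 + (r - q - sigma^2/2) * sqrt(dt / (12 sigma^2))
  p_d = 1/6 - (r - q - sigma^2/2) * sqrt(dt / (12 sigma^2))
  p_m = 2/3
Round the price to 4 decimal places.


dt = T/N = 0.250000; dx = sigma*sqrt(3*dt) = 0.355070
u = exp(dx) = 1.426281; d = 1/u = 0.701124
p_u = 0.138134, p_m = 0.666667, p_d = 0.195200
Discount per step: exp(-r*dt) = 0.999250
Stock lattice S(k, j) with j the centered position index:
  k=0: S(0,+0) = 8.9700
  k=1: S(1,-1) = 6.2891; S(1,+0) = 8.9700; S(1,+1) = 12.7937
  k=2: S(2,-2) = 4.4094; S(2,-1) = 6.2891; S(2,+0) = 8.9700; S(2,+1) = 12.7937; S(2,+2) = 18.2475
  k=3: S(3,-3) = 3.0916; S(3,-2) = 4.4094; S(3,-1) = 6.2891; S(3,+0) = 8.9700; S(3,+1) = 12.7937; S(3,+2) = 18.2475; S(3,+3) = 26.0260
Terminal payoffs V(N, j) = max(S_T - K, 0):
  V(3,-3) = 0.000000; V(3,-2) = 0.000000; V(3,-1) = 0.000000; V(3,+0) = 0.140000; V(3,+1) = 3.963741; V(3,+2) = 9.417471; V(3,+3) = 17.196023
Backward induction: V(k, j) = exp(-r*dt) * [p_u * V(k+1, j+1) + p_m * V(k+1, j) + p_d * V(k+1, j-1)]
  V(2,-2) = exp(-r*dt) * [p_u*0.000000 + p_m*0.000000 + p_d*0.000000] = 0.000000
  V(2,-1) = exp(-r*dt) * [p_u*0.140000 + p_m*0.000000 + p_d*0.000000] = 0.019324
  V(2,+0) = exp(-r*dt) * [p_u*3.963741 + p_m*0.140000 + p_d*0.000000] = 0.640379
  V(2,+1) = exp(-r*dt) * [p_u*9.417471 + p_m*3.963741 + p_d*0.140000] = 3.967714
  V(2,+2) = exp(-r*dt) * [p_u*17.196023 + p_m*9.417471 + p_d*3.963741] = 9.420316
  V(1,-1) = exp(-r*dt) * [p_u*0.640379 + p_m*0.019324 + p_d*0.000000] = 0.101265
  V(1,+0) = exp(-r*dt) * [p_u*3.967714 + p_m*0.640379 + p_d*0.019324] = 0.978032
  V(1,+1) = exp(-r*dt) * [p_u*9.420316 + p_m*3.967714 + p_d*0.640379] = 4.068354
  V(0,+0) = exp(-r*dt) * [p_u*4.068354 + p_m*0.978032 + p_d*0.101265] = 1.232840

Answer: Price = V(0,0) = 1.2328


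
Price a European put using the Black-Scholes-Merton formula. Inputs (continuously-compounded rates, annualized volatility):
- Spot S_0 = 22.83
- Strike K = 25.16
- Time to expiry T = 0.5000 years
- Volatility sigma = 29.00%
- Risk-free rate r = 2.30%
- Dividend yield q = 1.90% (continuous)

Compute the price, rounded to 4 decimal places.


d1 = (ln(S/K) + (r - q + 0.5*sigma^2) * T) / (sigma * sqrt(T)) = -0.36162402
d2 = d1 - sigma * sqrt(T) = -0.56668499
exp(-rT) = 0.98856587; exp(-qT) = 0.99054498
P = K * exp(-rT) * N(-d2) - S_0 * exp(-qT) * N(-d1)
N(-d1) = 0.64118349; N(-d2) = 0.71453589
P = 25.1600 * 0.98856587 * 0.71453589 - 22.8300 * 0.99054498 * 0.64118349 = 3.2723

Answer: Price = 3.2723


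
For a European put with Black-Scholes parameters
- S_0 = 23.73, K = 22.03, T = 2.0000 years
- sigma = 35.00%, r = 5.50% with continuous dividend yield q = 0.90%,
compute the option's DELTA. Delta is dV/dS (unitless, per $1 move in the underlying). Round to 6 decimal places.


Answer: Delta = -0.274776

Derivation:
d1 = 0.5835346378; d2 = 0.0885598910
phi(d1) = 0.3364873007; exp(-qT) = 0.9821610324; exp(-rT) = 0.8958341353
N(-d1) = 0.2797667232
Delta = -exp(-qT) * N(-d1) = -0.9821610324 * 0.2797667232 = -0.274776


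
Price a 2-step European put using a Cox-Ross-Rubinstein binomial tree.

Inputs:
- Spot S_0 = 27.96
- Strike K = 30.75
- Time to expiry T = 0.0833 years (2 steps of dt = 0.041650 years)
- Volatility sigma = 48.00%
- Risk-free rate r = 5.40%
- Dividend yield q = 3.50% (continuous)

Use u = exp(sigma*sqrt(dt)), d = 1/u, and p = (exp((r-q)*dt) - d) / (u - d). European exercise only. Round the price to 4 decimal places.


dt = T/N = 0.041650
u = exp(sigma*sqrt(dt)) = 1.102919; d = 1/u = 0.906685
p = (exp((r-q)*dt) - d) / (u - d) = 0.479564
Discount per step: exp(-r*dt) = 0.997753
Stock lattice S(k, i) with i counting down-moves:
  k=0: S(0,0) = 27.9600
  k=1: S(1,0) = 30.8376; S(1,1) = 25.3509
  k=2: S(2,0) = 34.0114; S(2,1) = 27.9600; S(2,2) = 22.9853
Terminal payoffs V(N, i) = max(K - S_T, 0):
  V(2,0) = 0.000000; V(2,1) = 2.790000; V(2,2) = 7.764699
Backward induction: V(k, i) = exp(-r*dt) * [p * V(k+1, i) + (1-p) * V(k+1, i+1)].
  V(1,0) = exp(-r*dt) * [p*0.000000 + (1-p)*2.790000] = 1.448755
  V(1,1) = exp(-r*dt) * [p*2.790000 + (1-p)*7.764699] = 5.366929
  V(0,0) = exp(-r*dt) * [p*1.448755 + (1-p)*5.366929] = 3.480078

Answer: Price = V(0,0) = 3.4801


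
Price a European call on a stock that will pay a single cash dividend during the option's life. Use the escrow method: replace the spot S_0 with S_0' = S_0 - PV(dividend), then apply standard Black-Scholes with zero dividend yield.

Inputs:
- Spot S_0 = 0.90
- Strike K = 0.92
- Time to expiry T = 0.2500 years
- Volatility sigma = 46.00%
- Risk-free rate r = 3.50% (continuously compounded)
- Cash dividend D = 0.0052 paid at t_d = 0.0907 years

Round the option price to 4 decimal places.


Answer: Price = 0.0744

Derivation:
PV(D) = D * exp(-r * t_d) = 0.0052 * 0.99683053 = 0.00518352
S_0' = S_0 - PV(D) = 0.9000 - 0.00518352 = 0.89481648
d1 = (ln(S_0'/K) + (r + sigma^2/2)*T) / (sigma*sqrt(T)) = 0.03236947
d2 = d1 - sigma*sqrt(T) = -0.19763053
exp(-rT) = 0.99128817
N(d1) = 0.51291130; N(d2) = 0.42166707
C = S_0' * N(d1) - K * exp(-rT) * N(d2) = 0.89481648 * 0.51291130 - 0.9200 * 0.99128817 * 0.42166707 = 0.0744


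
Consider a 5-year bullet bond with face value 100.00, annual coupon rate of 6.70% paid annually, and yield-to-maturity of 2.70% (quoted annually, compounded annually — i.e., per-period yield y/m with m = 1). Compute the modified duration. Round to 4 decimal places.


Coupon per period c = face * coupon_rate / m = 6.700000
Periods per year m = 1; per-period yield y/m = 0.027000
Number of cashflows N = 5
Cashflows (t years, CF_t, discount factor 1/(1+y/m)^(m*t), PV):
  t = 1.0000: CF_t = 6.700000, DF = 0.973710, PV = 6.523856
  t = 2.0000: CF_t = 6.700000, DF = 0.948111, PV = 6.352343
  t = 3.0000: CF_t = 6.700000, DF = 0.923185, PV = 6.185339
  t = 4.0000: CF_t = 6.700000, DF = 0.898914, PV = 6.022725
  t = 5.0000: CF_t = 106.700000, DF = 0.875282, PV = 93.392543
Price P = sum_t PV_t = 118.476805
First compute Macaulay numerator sum_t t * PV_t:
  t * PV_t at t = 1.0000: 6.523856
  t * PV_t at t = 2.0000: 12.704685
  t * PV_t at t = 3.0000: 18.556016
  t * PV_t at t = 4.0000: 24.090900
  t * PV_t at t = 5.0000: 466.962715
Macaulay duration D = 528.838172 / 118.476805 = 4.463643
Modified duration = D / (1 + y/m) = 4.463643 / (1 + 0.027000) = 4.346293

Answer: Modified duration = 4.3463


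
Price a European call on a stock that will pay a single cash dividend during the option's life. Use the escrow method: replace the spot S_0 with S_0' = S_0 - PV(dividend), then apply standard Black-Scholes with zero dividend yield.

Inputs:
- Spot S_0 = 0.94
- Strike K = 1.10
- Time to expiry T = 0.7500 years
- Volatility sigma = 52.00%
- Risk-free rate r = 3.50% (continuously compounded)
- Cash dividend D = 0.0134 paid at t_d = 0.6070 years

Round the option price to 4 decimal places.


PV(D) = D * exp(-r * t_d) = 0.0134 * 0.97897909 = 0.01311832
S_0' = S_0 - PV(D) = 0.9400 - 0.01311832 = 0.92688168
d1 = (ln(S_0'/K) + (r + sigma^2/2)*T) / (sigma*sqrt(T)) = -0.09679397
d2 = d1 - sigma*sqrt(T) = -0.54712718
exp(-rT) = 0.97409154
N(d1) = 0.46144501; N(d2) = 0.29214568
C = S_0' * N(d1) - K * exp(-rT) * N(d2) = 0.92688168 * 0.46144501 - 1.1000 * 0.97409154 * 0.29214568 = 0.1147

Answer: Price = 0.1147


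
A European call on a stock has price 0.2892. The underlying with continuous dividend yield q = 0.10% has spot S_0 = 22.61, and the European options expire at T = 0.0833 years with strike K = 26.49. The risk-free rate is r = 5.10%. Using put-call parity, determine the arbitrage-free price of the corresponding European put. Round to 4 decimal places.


Put-call parity: C - P = S_0 * exp(-qT) - K * exp(-rT).
S_0 * exp(-qT) = 22.6100 * 0.99991670 = 22.60811667
K * exp(-rT) = 26.4900 * 0.99576071 = 26.37770124
P = C - S*exp(-qT) + K*exp(-rT)
P = 0.2892 - 22.60811667 + 26.37770124 = 4.0588

Answer: Put price = 4.0588


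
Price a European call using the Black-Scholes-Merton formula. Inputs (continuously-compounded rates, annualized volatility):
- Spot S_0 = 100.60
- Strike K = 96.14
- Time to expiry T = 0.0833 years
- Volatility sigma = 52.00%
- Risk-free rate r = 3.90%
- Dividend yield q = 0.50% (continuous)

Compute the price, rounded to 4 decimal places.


d1 = (ln(S/K) + (r - q + 0.5*sigma^2) * T) / (sigma * sqrt(T)) = 0.39606038
d2 = d1 - sigma * sqrt(T) = 0.24597933
exp(-rT) = 0.99675657; exp(-qT) = 0.99958359
C = S_0 * exp(-qT) * N(d1) - K * exp(-rT) * N(d2)
N(d1) = 0.65396976; N(d2) = 0.59715088
C = 100.6000 * 0.99958359 * 0.65396976 - 96.1400 * 0.99675657 * 0.59715088 = 8.5381

Answer: Price = 8.5381


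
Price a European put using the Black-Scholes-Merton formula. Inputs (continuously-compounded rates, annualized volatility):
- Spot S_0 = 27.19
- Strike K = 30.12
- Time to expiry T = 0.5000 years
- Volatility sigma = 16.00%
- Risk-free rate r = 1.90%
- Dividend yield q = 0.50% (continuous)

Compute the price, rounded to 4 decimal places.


d1 = (ln(S/K) + (r - q + 0.5*sigma^2) * T) / (sigma * sqrt(T)) = -0.78612724
d2 = d1 - sigma * sqrt(T) = -0.89926432
exp(-rT) = 0.99054498; exp(-qT) = 0.99750312
P = K * exp(-rT) * N(-d2) - S_0 * exp(-qT) * N(-d1)
N(-d1) = 0.78410353; N(-d2) = 0.81574406
P = 30.1200 * 0.99054498 * 0.81574406 - 27.1900 * 0.99750312 * 0.78410353 = 3.0714

Answer: Price = 3.0714


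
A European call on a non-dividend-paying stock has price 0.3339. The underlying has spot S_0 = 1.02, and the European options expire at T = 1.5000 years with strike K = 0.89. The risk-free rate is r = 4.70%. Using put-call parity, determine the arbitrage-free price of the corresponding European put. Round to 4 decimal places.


Answer: Put price = 0.1433

Derivation:
Put-call parity: C - P = S_0 * exp(-qT) - K * exp(-rT).
S_0 * exp(-qT) = 1.0200 * 1.00000000 = 1.02000000
K * exp(-rT) = 0.8900 * 0.93192774 = 0.82941569
P = C - S*exp(-qT) + K*exp(-rT)
P = 0.3339 - 1.02000000 + 0.82941569 = 0.1433


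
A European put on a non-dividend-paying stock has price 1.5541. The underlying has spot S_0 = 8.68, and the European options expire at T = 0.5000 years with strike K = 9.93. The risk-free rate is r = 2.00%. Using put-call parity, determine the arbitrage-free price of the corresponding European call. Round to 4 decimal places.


Answer: Call price = 0.4029

Derivation:
Put-call parity: C - P = S_0 * exp(-qT) - K * exp(-rT).
S_0 * exp(-qT) = 8.6800 * 1.00000000 = 8.68000000
K * exp(-rT) = 9.9300 * 0.99004983 = 9.83119485
C = P + S*exp(-qT) - K*exp(-rT)
C = 1.5541 + 8.68000000 - 9.83119485 = 0.4029


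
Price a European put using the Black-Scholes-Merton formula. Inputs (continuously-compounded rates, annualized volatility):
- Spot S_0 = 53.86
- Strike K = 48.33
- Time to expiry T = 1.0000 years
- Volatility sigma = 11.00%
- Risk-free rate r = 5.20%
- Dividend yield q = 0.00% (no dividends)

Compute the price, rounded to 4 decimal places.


d1 = (ln(S/K) + (r - q + 0.5*sigma^2) * T) / (sigma * sqrt(T)) = 1.51259638
d2 = d1 - sigma * sqrt(T) = 1.40259638
exp(-rT) = 0.94932887; exp(-qT) = 1.00000000
P = K * exp(-rT) * N(-d2) - S_0 * exp(-qT) * N(-d1)
N(-d1) = 0.06519111; N(-d2) = 0.08036862
P = 48.3300 * 0.94932887 * 0.08036862 - 53.8600 * 1.00000000 * 0.06519111 = 0.1762

Answer: Price = 0.1762


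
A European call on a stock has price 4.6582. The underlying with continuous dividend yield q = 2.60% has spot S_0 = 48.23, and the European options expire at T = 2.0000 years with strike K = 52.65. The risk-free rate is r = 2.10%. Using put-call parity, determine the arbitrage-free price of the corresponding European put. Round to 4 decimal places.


Put-call parity: C - P = S_0 * exp(-qT) - K * exp(-rT).
S_0 * exp(-qT) = 48.2300 * 0.94932887 = 45.78613125
K * exp(-rT) = 52.6500 * 0.95886978 = 50.48449395
P = C - S*exp(-qT) + K*exp(-rT)
P = 4.6582 - 45.78613125 + 50.48449395 = 9.3566

Answer: Put price = 9.3566


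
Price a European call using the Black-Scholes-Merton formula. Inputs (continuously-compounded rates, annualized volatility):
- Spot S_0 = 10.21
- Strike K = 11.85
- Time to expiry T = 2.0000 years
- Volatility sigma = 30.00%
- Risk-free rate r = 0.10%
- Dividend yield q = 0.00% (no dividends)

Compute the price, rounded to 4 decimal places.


d1 = (ln(S/K) + (r - q + 0.5*sigma^2) * T) / (sigma * sqrt(T)) = -0.13425656
d2 = d1 - sigma * sqrt(T) = -0.55852063
exp(-rT) = 0.99800200; exp(-qT) = 1.00000000
C = S_0 * exp(-qT) * N(d1) - K * exp(-rT) * N(d2)
N(d1) = 0.44659985; N(d2) = 0.28824446
C = 10.2100 * 1.00000000 * 0.44659985 - 11.8500 * 0.99800200 * 0.28824446 = 1.1509

Answer: Price = 1.1509


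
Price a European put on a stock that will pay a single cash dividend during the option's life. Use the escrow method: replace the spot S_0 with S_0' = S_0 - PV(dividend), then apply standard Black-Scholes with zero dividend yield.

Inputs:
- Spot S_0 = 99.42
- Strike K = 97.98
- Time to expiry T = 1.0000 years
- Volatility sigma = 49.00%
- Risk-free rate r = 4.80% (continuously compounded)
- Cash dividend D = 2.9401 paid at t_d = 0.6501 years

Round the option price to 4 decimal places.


PV(D) = D * exp(-r * t_d) = 2.9401 * 0.96927704 = 2.84977144
S_0' = S_0 - PV(D) = 99.4200 - 2.84977144 = 96.57022856
d1 = (ln(S_0'/K) + (r + sigma^2/2)*T) / (sigma*sqrt(T)) = 0.31338189
d2 = d1 - sigma*sqrt(T) = -0.17661811
exp(-rT) = 0.95313379
N(-d1) = 0.37699527; N(-d2) = 0.57009582
P = K * exp(-rT) * N(-d2) - S_0' * N(-d1) = 97.9800 * 0.95313379 * 0.57009582 - 96.57022856 * 0.37699527 = 16.8336

Answer: Price = 16.8336


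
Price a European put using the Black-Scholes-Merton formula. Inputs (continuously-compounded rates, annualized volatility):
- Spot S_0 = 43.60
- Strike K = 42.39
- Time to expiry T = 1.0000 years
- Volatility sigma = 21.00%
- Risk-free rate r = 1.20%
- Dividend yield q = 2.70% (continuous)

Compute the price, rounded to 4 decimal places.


d1 = (ln(S/K) + (r - q + 0.5*sigma^2) * T) / (sigma * sqrt(T)) = 0.16759364
d2 = d1 - sigma * sqrt(T) = -0.04240636
exp(-rT) = 0.98807171; exp(-qT) = 0.97336124
P = K * exp(-rT) * N(-d2) - S_0 * exp(-qT) * N(-d1)
N(-d1) = 0.43345149; N(-d2) = 0.51691262
P = 42.3900 * 0.98807171 * 0.51691262 - 43.6000 * 0.97336124 * 0.43345149 = 3.2555

Answer: Price = 3.2555


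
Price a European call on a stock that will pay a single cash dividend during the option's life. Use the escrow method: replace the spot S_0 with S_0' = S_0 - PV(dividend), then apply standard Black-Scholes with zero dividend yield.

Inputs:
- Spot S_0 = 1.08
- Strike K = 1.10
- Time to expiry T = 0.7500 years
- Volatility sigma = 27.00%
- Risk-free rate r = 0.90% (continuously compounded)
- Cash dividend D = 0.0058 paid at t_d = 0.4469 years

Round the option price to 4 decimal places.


PV(D) = D * exp(-r * t_d) = 0.0058 * 0.99598598 = 0.00577672
S_0' = S_0 - PV(D) = 1.0800 - 0.00577672 = 1.07422328
d1 = (ln(S_0'/K) + (r + sigma^2/2)*T) / (sigma*sqrt(T)) = 0.04437126
d2 = d1 - sigma*sqrt(T) = -0.18945560
exp(-rT) = 0.99327273
N(d1) = 0.51769576; N(d2) = 0.42486787
C = S_0' * N(d1) - K * exp(-rT) * N(d2) = 1.07422328 * 0.51769576 - 1.1000 * 0.99327273 * 0.42486787 = 0.0919

Answer: Price = 0.0919


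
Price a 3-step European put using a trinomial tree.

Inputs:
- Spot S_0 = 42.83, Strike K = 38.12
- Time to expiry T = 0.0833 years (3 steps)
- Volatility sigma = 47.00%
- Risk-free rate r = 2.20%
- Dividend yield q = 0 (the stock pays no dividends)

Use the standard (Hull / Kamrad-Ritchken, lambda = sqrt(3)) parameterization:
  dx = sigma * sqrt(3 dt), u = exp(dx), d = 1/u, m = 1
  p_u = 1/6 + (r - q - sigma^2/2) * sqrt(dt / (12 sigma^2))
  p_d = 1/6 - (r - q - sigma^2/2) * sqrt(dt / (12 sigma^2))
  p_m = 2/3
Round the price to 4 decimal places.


Answer: Price = V(0,0) = 0.5687

Derivation:
dt = T/N = 0.027767; dx = sigma*sqrt(3*dt) = 0.135650
u = exp(dx) = 1.145281; d = 1/u = 0.873148
p_u = 0.157614, p_m = 0.666667, p_d = 0.175719
Discount per step: exp(-r*dt) = 0.999389
Stock lattice S(k, j) with j the centered position index:
  k=0: S(0,+0) = 42.8300
  k=1: S(1,-1) = 37.3969; S(1,+0) = 42.8300; S(1,+1) = 49.0524
  k=2: S(2,-2) = 32.6531; S(2,-1) = 37.3969; S(2,+0) = 42.8300; S(2,+1) = 49.0524; S(2,+2) = 56.1788
  k=3: S(3,-3) = 28.5110; S(3,-2) = 32.6531; S(3,-1) = 37.3969; S(3,+0) = 42.8300; S(3,+1) = 49.0524; S(3,+2) = 56.1788; S(3,+3) = 64.3405
Terminal payoffs V(N, j) = max(K - S_T, 0):
  V(3,-3) = 9.609049; V(3,-2) = 5.466944; V(3,-1) = 0.723070; V(3,+0) = 0.000000; V(3,+1) = 0.000000; V(3,+2) = 0.000000; V(3,+3) = 0.000000
Backward induction: V(k, j) = exp(-r*dt) * [p_u * V(k+1, j+1) + p_m * V(k+1, j) + p_d * V(k+1, j-1)]
  V(2,-2) = exp(-r*dt) * [p_u*0.723070 + p_m*5.466944 + p_d*9.609049] = 5.443764
  V(2,-1) = exp(-r*dt) * [p_u*0.000000 + p_m*0.723070 + p_d*5.466944] = 1.441813
  V(2,+0) = exp(-r*dt) * [p_u*0.000000 + p_m*0.000000 + p_d*0.723070] = 0.126980
  V(2,+1) = exp(-r*dt) * [p_u*0.000000 + p_m*0.000000 + p_d*0.000000] = 0.000000
  V(2,+2) = exp(-r*dt) * [p_u*0.000000 + p_m*0.000000 + p_d*0.000000] = 0.000000
  V(1,-1) = exp(-r*dt) * [p_u*0.126980 + p_m*1.441813 + p_d*5.443764] = 1.936613
  V(1,+0) = exp(-r*dt) * [p_u*0.000000 + p_m*0.126980 + p_d*1.441813] = 0.337801
  V(1,+1) = exp(-r*dt) * [p_u*0.000000 + p_m*0.000000 + p_d*0.126980] = 0.022299
  V(0,+0) = exp(-r*dt) * [p_u*0.022299 + p_m*0.337801 + p_d*1.936613] = 0.568668


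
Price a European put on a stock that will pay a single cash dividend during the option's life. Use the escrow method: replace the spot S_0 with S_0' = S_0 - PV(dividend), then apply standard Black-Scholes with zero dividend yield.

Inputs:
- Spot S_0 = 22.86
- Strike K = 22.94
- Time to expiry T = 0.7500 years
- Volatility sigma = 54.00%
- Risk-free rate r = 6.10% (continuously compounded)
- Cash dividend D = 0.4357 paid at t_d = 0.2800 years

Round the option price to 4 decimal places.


PV(D) = D * exp(-r * t_d) = 0.4357 * 0.98306504 = 0.42832144
S_0' = S_0 - PV(D) = 22.8600 - 0.42832144 = 22.43167856
d1 = (ln(S_0'/K) + (r + sigma^2/2)*T) / (sigma*sqrt(T)) = 0.28374001
d2 = d1 - sigma*sqrt(T) = -0.18391371
exp(-rT) = 0.95528075
N(-d1) = 0.38830482; N(-d2) = 0.57295943
P = K * exp(-rT) * N(-d2) - S_0' * N(-d1) = 22.9400 * 0.95528075 * 0.57295943 - 22.43167856 * 0.38830482 = 3.8456

Answer: Price = 3.8456


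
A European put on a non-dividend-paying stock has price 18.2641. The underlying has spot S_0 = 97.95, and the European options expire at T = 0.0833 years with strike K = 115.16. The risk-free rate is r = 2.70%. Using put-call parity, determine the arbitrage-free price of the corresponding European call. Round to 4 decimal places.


Answer: Call price = 1.3128

Derivation:
Put-call parity: C - P = S_0 * exp(-qT) - K * exp(-rT).
S_0 * exp(-qT) = 97.9500 * 1.00000000 = 97.95000000
K * exp(-rT) = 115.1600 * 0.99775343 = 114.90128469
C = P + S*exp(-qT) - K*exp(-rT)
C = 18.2641 + 97.95000000 - 114.90128469 = 1.3128


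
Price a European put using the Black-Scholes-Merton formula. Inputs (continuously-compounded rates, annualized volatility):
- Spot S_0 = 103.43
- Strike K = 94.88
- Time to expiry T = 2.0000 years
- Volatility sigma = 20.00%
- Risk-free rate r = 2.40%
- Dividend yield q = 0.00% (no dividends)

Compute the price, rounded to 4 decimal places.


Answer: Price = 5.5986

Derivation:
d1 = (ln(S/K) + (r - q + 0.5*sigma^2) * T) / (sigma * sqrt(T)) = 0.61618034
d2 = d1 - sigma * sqrt(T) = 0.33333763
exp(-rT) = 0.95313379; exp(-qT) = 1.00000000
P = K * exp(-rT) * N(-d2) - S_0 * exp(-qT) * N(-d1)
N(-d1) = 0.26888775; N(-d2) = 0.36943972
P = 94.8800 * 0.95313379 * 0.36943972 - 103.4300 * 1.00000000 * 0.26888775 = 5.5986


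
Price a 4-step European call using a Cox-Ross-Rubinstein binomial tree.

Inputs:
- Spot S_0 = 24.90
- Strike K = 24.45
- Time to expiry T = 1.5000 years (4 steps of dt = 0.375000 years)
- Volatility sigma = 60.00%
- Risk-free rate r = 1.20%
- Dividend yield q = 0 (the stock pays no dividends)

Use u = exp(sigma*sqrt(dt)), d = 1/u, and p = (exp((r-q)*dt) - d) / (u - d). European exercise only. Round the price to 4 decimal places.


Answer: Price = V(0,0) = 7.1184

Derivation:
dt = T/N = 0.375000
u = exp(sigma*sqrt(dt)) = 1.444009; d = 1/u = 0.692516
p = (exp((r-q)*dt) - d) / (u - d) = 0.415165
Discount per step: exp(-r*dt) = 0.995510
Stock lattice S(k, i) with i counting down-moves:
  k=0: S(0,0) = 24.9000
  k=1: S(1,0) = 35.9558; S(1,1) = 17.2437
  k=2: S(2,0) = 51.9206; S(2,1) = 24.9000; S(2,2) = 11.9415
  k=3: S(3,0) = 74.9738; S(3,1) = 35.9558; S(3,2) = 17.2437; S(3,3) = 8.2697
  k=4: S(4,0) = 108.2628; S(4,1) = 51.9206; S(4,2) = 24.9000; S(4,3) = 11.9415; S(4,4) = 5.7269
Terminal payoffs V(N, i) = max(S_T - K, 0):
  V(4,0) = 83.812805; V(4,1) = 27.470553; V(4,2) = 0.450000; V(4,3) = 0.000000; V(4,4) = 0.000000
Backward induction: V(k, i) = exp(-r*dt) * [p * V(k+1, i) + (1-p) * V(k+1, i+1)].
  V(3,0) = exp(-r*dt) * [p*83.812805 + (1-p)*27.470553] = 50.633538
  V(3,1) = exp(-r*dt) * [p*27.470553 + (1-p)*0.450000] = 11.615609
  V(3,2) = exp(-r*dt) * [p*0.450000 + (1-p)*0.000000] = 0.185986
  V(3,3) = exp(-r*dt) * [p*0.000000 + (1-p)*0.000000] = 0.000000
  V(2,0) = exp(-r*dt) * [p*50.633538 + (1-p)*11.615609] = 27.689616
  V(2,1) = exp(-r*dt) * [p*11.615609 + (1-p)*0.185986] = 4.909028
  V(2,2) = exp(-r*dt) * [p*0.185986 + (1-p)*0.000000] = 0.076868
  V(1,0) = exp(-r*dt) * [p*27.689616 + (1-p)*4.909028] = 14.302233
  V(1,1) = exp(-r*dt) * [p*4.909028 + (1-p)*0.076868] = 2.073661
  V(0,0) = exp(-r*dt) * [p*14.302233 + (1-p)*2.073661] = 7.118435


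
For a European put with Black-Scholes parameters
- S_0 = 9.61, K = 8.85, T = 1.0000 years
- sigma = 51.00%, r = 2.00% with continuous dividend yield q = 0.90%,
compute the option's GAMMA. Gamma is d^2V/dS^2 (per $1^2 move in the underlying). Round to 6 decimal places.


Answer: Gamma = 0.073287

Derivation:
d1 = 0.4381113019; d2 = -0.0718886981
phi(d1) = 0.3624353050; exp(-qT) = 0.9910403788; exp(-rT) = 0.9801986733
Gamma = exp(-qT) * phi(d1) / (S * sigma * sqrt(T)) = 0.9910403788 * 0.3624353050 / (9.6100 * 0.5100 * 1.0000000000) = 0.073287


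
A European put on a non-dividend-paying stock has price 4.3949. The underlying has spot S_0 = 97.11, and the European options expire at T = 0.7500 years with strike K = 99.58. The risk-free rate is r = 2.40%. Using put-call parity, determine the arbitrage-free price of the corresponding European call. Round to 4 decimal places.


Put-call parity: C - P = S_0 * exp(-qT) - K * exp(-rT).
S_0 * exp(-qT) = 97.1100 * 1.00000000 = 97.11000000
K * exp(-rT) = 99.5800 * 0.98216103 = 97.80359560
C = P + S*exp(-qT) - K*exp(-rT)
C = 4.3949 + 97.11000000 - 97.80359560 = 3.7013

Answer: Call price = 3.7013


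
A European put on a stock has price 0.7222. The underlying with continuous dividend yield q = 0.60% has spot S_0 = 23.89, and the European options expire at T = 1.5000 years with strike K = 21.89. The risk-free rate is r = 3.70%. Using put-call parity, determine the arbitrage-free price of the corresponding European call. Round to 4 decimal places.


Answer: Call price = 3.6900

Derivation:
Put-call parity: C - P = S_0 * exp(-qT) - K * exp(-rT).
S_0 * exp(-qT) = 23.8900 * 0.99104038 = 23.67595465
K * exp(-rT) = 21.8900 * 0.94601202 = 20.70820320
C = P + S*exp(-qT) - K*exp(-rT)
C = 0.7222 + 23.67595465 - 20.70820320 = 3.6900


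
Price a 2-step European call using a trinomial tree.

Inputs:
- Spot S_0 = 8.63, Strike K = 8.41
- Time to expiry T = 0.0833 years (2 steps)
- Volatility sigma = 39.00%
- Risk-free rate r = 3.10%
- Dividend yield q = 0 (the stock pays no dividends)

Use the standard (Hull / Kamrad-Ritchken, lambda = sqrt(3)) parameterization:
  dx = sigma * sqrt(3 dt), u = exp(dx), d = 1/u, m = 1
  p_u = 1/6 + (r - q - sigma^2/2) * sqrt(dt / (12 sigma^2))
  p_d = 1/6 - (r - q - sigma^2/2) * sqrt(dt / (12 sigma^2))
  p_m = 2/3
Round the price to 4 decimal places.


dt = T/N = 0.041650; dx = sigma*sqrt(3*dt) = 0.137858
u = exp(dx) = 1.147813; d = 1/u = 0.871222
p_u = 0.159861, p_m = 0.666667, p_d = 0.173472
Discount per step: exp(-r*dt) = 0.998710
Stock lattice S(k, j) with j the centered position index:
  k=0: S(0,+0) = 8.6300
  k=1: S(1,-1) = 7.5186; S(1,+0) = 8.6300; S(1,+1) = 9.9056
  k=2: S(2,-2) = 6.5504; S(2,-1) = 7.5186; S(2,+0) = 8.6300; S(2,+1) = 9.9056; S(2,+2) = 11.3698
Terminal payoffs V(N, j) = max(S_T - K, 0):
  V(2,-2) = 0.000000; V(2,-1) = 0.000000; V(2,+0) = 0.220000; V(2,+1) = 1.495625; V(2,+2) = 2.959803
Backward induction: V(k, j) = exp(-r*dt) * [p_u * V(k+1, j+1) + p_m * V(k+1, j) + p_d * V(k+1, j-1)]
  V(1,-1) = exp(-r*dt) * [p_u*0.220000 + p_m*0.000000 + p_d*0.000000] = 0.035124
  V(1,+0) = exp(-r*dt) * [p_u*1.495625 + p_m*0.220000 + p_d*0.000000] = 0.385262
  V(1,+1) = exp(-r*dt) * [p_u*2.959803 + p_m*1.495625 + p_d*0.220000] = 1.506459
  V(0,+0) = exp(-r*dt) * [p_u*1.506459 + p_m*0.385262 + p_d*0.035124] = 0.503109

Answer: Price = V(0,0) = 0.5031


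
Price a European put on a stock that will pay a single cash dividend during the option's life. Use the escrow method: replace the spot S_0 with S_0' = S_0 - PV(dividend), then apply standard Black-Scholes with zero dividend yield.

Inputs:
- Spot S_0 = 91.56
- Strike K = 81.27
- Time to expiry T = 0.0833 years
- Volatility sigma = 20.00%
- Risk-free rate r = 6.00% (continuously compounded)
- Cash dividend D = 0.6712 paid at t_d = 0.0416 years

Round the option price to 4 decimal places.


Answer: Price = 0.0393

Derivation:
PV(D) = D * exp(-r * t_d) = 0.6712 * 0.99750711 = 0.66952677
S_0' = S_0 - PV(D) = 91.5600 - 0.66952677 = 90.89047323
d1 = (ln(S_0'/K) + (r + sigma^2/2)*T) / (sigma*sqrt(T)) = 2.05362269
d2 = d1 - sigma*sqrt(T) = 1.99589921
exp(-rT) = 0.99501447
N(-d1) = 0.02000611; N(-d2) = 0.02297245
P = K * exp(-rT) * N(-d2) - S_0' * N(-d1) = 81.2700 * 0.99501447 * 0.02297245 - 90.89047323 * 0.02000611 = 0.0393


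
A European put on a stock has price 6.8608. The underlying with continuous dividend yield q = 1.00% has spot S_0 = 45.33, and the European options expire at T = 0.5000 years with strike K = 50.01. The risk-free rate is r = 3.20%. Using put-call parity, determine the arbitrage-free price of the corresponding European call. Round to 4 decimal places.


Answer: Call price = 2.7485

Derivation:
Put-call parity: C - P = S_0 * exp(-qT) - K * exp(-rT).
S_0 * exp(-qT) = 45.3300 * 0.99501248 = 45.10391568
K * exp(-rT) = 50.0100 * 0.98412732 = 49.21620728
C = P + S*exp(-qT) - K*exp(-rT)
C = 6.8608 + 45.10391568 - 49.21620728 = 2.7485


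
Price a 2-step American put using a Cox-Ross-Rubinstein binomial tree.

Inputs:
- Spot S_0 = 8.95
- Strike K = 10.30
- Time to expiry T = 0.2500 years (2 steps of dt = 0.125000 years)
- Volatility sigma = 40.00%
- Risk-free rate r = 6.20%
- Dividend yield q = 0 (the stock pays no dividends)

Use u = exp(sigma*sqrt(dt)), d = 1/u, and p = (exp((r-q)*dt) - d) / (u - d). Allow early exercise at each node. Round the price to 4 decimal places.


dt = T/N = 0.125000
u = exp(sigma*sqrt(dt)) = 1.151910; d = 1/u = 0.868123
p = (exp((r-q)*dt) - d) / (u - d) = 0.492119
Discount per step: exp(-r*dt) = 0.992280
Stock lattice S(k, i) with i counting down-moves:
  k=0: S(0,0) = 8.9500
  k=1: S(1,0) = 10.3096; S(1,1) = 7.7697
  k=2: S(2,0) = 11.8757; S(2,1) = 8.9500; S(2,2) = 6.7451
Terminal payoffs V(N, i) = max(K - S_T, 0):
  V(2,0) = 0.000000; V(2,1) = 1.350000; V(2,2) = 3.554937
Backward induction: V(k, i) = exp(-r*dt) * [p * V(k+1, i) + (1-p) * V(k+1, i+1)]; then take max(V_cont, immediate exercise) for American.
  V(1,0) = exp(-r*dt) * [p*0.000000 + (1-p)*1.350000] = 0.680346; exercise = 0.000000; V(1,0) = max -> 0.680346
  V(1,1) = exp(-r*dt) * [p*1.350000 + (1-p)*3.554937] = 2.450779; exercise = 2.530295; V(1,1) = max -> 2.530295
  V(0,0) = exp(-r*dt) * [p*0.680346 + (1-p)*2.530295] = 1.607395; exercise = 1.350000; V(0,0) = max -> 1.607395

Answer: Price = V(0,0) = 1.6074


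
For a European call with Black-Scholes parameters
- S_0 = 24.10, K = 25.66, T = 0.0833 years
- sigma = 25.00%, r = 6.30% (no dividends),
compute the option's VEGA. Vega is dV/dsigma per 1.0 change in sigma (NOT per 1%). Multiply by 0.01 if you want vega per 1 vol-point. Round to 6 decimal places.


Answer: Vega = 2.078134

Derivation:
d1 = -0.7604599705; d2 = -0.8326143189
phi(d1) = 0.2987679133; exp(-qT) = 1.0000000000; exp(-rT) = 0.9947658462
Vega = S * exp(-qT) * phi(d1) * sqrt(T) = 24.1000 * 1.0000000000 * 0.2987679133 * 0.2886173938 = 2.078134


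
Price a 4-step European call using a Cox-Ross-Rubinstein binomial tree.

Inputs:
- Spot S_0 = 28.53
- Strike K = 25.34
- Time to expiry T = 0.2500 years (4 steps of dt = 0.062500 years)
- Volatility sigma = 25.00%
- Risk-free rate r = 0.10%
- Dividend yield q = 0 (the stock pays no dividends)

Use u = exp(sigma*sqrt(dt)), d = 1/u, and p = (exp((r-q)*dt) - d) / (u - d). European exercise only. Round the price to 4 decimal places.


dt = T/N = 0.062500
u = exp(sigma*sqrt(dt)) = 1.064494; d = 1/u = 0.939413
p = (exp((r-q)*dt) - d) / (u - d) = 0.484880
Discount per step: exp(-r*dt) = 0.999938
Stock lattice S(k, i) with i counting down-moves:
  k=0: S(0,0) = 28.5300
  k=1: S(1,0) = 30.3700; S(1,1) = 26.8015
  k=2: S(2,0) = 32.3287; S(2,1) = 28.5300; S(2,2) = 25.1776
  k=3: S(3,0) = 34.4137; S(3,1) = 30.3700; S(3,2) = 26.8015; S(3,3) = 23.6522
  k=4: S(4,0) = 36.6332; S(4,1) = 32.3287; S(4,2) = 28.5300; S(4,3) = 25.1776; S(4,4) = 22.2192
Terminal payoffs V(N, i) = max(S_T - K, 0):
  V(4,0) = 11.293245; V(4,1) = 6.988725; V(4,2) = 3.190000; V(4,3) = 0.000000; V(4,4) = 0.000000
Backward induction: V(k, i) = exp(-r*dt) * [p * V(k+1, i) + (1-p) * V(k+1, i+1)].
  V(3,0) = exp(-r*dt) * [p*11.293245 + (1-p)*6.988725] = 9.075333
  V(3,1) = exp(-r*dt) * [p*6.988725 + (1-p)*3.190000] = 5.031611
  V(3,2) = exp(-r*dt) * [p*3.190000 + (1-p)*0.000000] = 1.546670
  V(3,3) = exp(-r*dt) * [p*0.000000 + (1-p)*0.000000] = 0.000000
  V(2,0) = exp(-r*dt) * [p*9.075333 + (1-p)*5.031611] = 6.991893
  V(2,1) = exp(-r*dt) * [p*5.031611 + (1-p)*1.546670] = 3.236245
  V(2,2) = exp(-r*dt) * [p*1.546670 + (1-p)*0.000000] = 0.749902
  V(1,0) = exp(-r*dt) * [p*6.991893 + (1-p)*3.236245] = 5.056966
  V(1,1) = exp(-r*dt) * [p*3.236245 + (1-p)*0.749902] = 1.955357
  V(0,0) = exp(-r*dt) * [p*5.056966 + (1-p)*1.955357] = 3.459049

Answer: Price = V(0,0) = 3.4590


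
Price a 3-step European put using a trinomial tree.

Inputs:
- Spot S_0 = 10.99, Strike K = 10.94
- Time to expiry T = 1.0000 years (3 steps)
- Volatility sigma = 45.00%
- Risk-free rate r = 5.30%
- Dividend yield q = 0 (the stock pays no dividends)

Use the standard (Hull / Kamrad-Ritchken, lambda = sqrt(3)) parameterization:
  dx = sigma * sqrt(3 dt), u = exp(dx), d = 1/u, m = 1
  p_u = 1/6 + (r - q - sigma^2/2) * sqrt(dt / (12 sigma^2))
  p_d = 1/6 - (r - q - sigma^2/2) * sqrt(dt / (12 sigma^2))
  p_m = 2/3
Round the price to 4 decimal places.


dt = T/N = 0.333333; dx = sigma*sqrt(3*dt) = 0.450000
u = exp(dx) = 1.568312; d = 1/u = 0.637628
p_u = 0.148796, p_m = 0.666667, p_d = 0.184537
Discount per step: exp(-r*dt) = 0.982488
Stock lattice S(k, j) with j the centered position index:
  k=0: S(0,+0) = 10.9900
  k=1: S(1,-1) = 7.0075; S(1,+0) = 10.9900; S(1,+1) = 17.2358
  k=2: S(2,-2) = 4.4682; S(2,-1) = 7.0075; S(2,+0) = 10.9900; S(2,+1) = 17.2358; S(2,+2) = 27.0310
  k=3: S(3,-3) = 2.8491; S(3,-2) = 4.4682; S(3,-1) = 7.0075; S(3,+0) = 10.9900; S(3,+1) = 17.2358; S(3,+2) = 27.0310; S(3,+3) = 42.3931
Terminal payoffs V(N, j) = max(K - S_T, 0):
  V(3,-3) = 8.090950; V(3,-2) = 6.471799; V(3,-1) = 3.932467; V(3,+0) = 0.000000; V(3,+1) = 0.000000; V(3,+2) = 0.000000; V(3,+3) = 0.000000
Backward induction: V(k, j) = exp(-r*dt) * [p_u * V(k+1, j+1) + p_m * V(k+1, j) + p_d * V(k+1, j-1)]
  V(2,-2) = exp(-r*dt) * [p_u*3.932467 + p_m*6.471799 + p_d*8.090950] = 6.280802
  V(2,-1) = exp(-r*dt) * [p_u*0.000000 + p_m*3.932467 + p_d*6.471799] = 3.749108
  V(2,+0) = exp(-r*dt) * [p_u*0.000000 + p_m*0.000000 + p_d*3.932467] = 0.712978
  V(2,+1) = exp(-r*dt) * [p_u*0.000000 + p_m*0.000000 + p_d*0.000000] = 0.000000
  V(2,+2) = exp(-r*dt) * [p_u*0.000000 + p_m*0.000000 + p_d*0.000000] = 0.000000
  V(1,-1) = exp(-r*dt) * [p_u*0.712978 + p_m*3.749108 + p_d*6.280802] = 3.698612
  V(1,+0) = exp(-r*dt) * [p_u*0.000000 + p_m*0.712978 + p_d*3.749108] = 1.146729
  V(1,+1) = exp(-r*dt) * [p_u*0.000000 + p_m*0.000000 + p_d*0.712978] = 0.129267
  V(0,+0) = exp(-r*dt) * [p_u*0.129267 + p_m*1.146729 + p_d*3.698612] = 1.440575

Answer: Price = V(0,0) = 1.4406


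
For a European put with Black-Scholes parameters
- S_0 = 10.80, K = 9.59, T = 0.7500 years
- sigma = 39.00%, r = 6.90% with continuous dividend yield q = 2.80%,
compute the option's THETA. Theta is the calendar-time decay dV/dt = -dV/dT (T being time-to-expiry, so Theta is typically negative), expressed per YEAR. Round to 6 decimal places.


d1 = 0.6117329440; d2 = 0.2739830365
phi(d1) = 0.3308642427; exp(-qT) = 0.9792189646; exp(-rT) = 0.9495662287
Theta = -S*exp(-qT)*phi(d1)*sigma/(2*sqrt(T)) + r*K*exp(-rT)*N(-d2) - q*S*exp(-qT)*N(-d1)
N(-d1) = 0.2703572308; N(-d2) = 0.3920488290; sqrt(T) = 0.8660254038
Term 1 = -10.8000 * 0.9792189646 * 0.3308642427 * 0.3900 / (2 * 0.8660254038) = -0.7878751185
Term 2 = 0.0690 * 9.5900 * 0.9495662287 * 0.3920488290 = 0.2463389690
Term 3 = -0.0280 * 10.8000 * 0.9792189646 * 0.2703572308 = -0.0800570517
Theta = -0.7878751185 + (0.2463389690) + (-0.0800570517) = -0.621593

Answer: Theta = -0.621593


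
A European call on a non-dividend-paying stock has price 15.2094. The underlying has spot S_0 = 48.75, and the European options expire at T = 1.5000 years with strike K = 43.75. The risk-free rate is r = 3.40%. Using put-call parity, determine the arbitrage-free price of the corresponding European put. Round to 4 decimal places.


Put-call parity: C - P = S_0 * exp(-qT) - K * exp(-rT).
S_0 * exp(-qT) = 48.7500 * 1.00000000 = 48.75000000
K * exp(-rT) = 43.7500 * 0.95027867 = 41.57469184
P = C - S*exp(-qT) + K*exp(-rT)
P = 15.2094 - 48.75000000 + 41.57469184 = 8.0341

Answer: Put price = 8.0341
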